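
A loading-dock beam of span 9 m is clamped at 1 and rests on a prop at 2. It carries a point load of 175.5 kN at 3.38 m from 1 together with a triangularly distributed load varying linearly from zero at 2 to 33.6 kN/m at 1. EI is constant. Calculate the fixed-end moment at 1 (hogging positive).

M_1 = 482.3 kN·m

Remove the prop at 2; the released (primary) structure is a cantilever built in at 1.
Deflection at 2 on the released cantilever, summing each load's contribution:
  point load 175.5 at a = 3.38: Pa²(3L − a)/(6EI) = 7893/EI
  triangular load, peak 33.6 at the fixed end: w₀L⁴/(30EI) = 7348/EI
  δ_0 = 15241/EI
Flexibility coefficient — unit upward force at 2: δ_{22} = L³/(3EI) = 243/EI.
The prop prevents deflection at 2: R_2 = δ_0/δ_{22} = 15241/243 = 62.72 kN.
Moment equilibrium about 1: M_1 = Σ(load moments about 1) − R_2·L = 1047 − 62.72×9 = 482.3 kN·m.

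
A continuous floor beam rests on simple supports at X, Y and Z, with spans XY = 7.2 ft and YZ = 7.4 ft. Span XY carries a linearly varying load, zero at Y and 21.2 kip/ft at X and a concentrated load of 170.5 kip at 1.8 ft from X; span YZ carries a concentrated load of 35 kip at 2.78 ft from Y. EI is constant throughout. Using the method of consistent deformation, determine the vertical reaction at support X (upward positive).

Insert a hinge at Y; M_Y is the redundant, and each span becomes simply supported.
Discontinuity in slope at Y on the released structure — sum the simple-span end rotations:
  span XY: triangular load, peak 21.2: 7w₀L³/(360EI) = 153.9/EI
  span XY: point load 170.5 at a = 1.8: Pab(L + a)/(6LEI) = 345.3/EI
  span YZ: point load 35 at a = 2.78: Pab(L + b)/(6LEI) = 121.7/EI
  relative rotation θ_0 = (499.1 + 121.7)/EI = 620.8/EI
A unit hogging moment at Y produces rotation L₁/(3EI) + L₂/(3EI) = 4.867/EI.
Compatibility: M_Y·(L₁+L₂)/(3EI) = θ_0, giving M_Y = 127.6 kip·ft (hogging).
Span XY, ΣM about X with M_Y applied at Y: R_Y^{XY}·7.2 = 490.1 + 127.6, so R_Y^{XY} = 85.78 kip and R_X = 246.8 − 85.78 = 161 kip.

R_X = 161 kip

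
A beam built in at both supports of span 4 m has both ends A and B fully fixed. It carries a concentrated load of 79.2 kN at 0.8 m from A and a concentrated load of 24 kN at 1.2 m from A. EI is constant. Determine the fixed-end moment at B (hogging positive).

M_B = 16.19 kN·m

Release both end moments; the primary structure is a simply-supported span AB with redundants M_A and M_B.
Simple-span end rotations at A and B under the given loads:
  at A: point load 79.2 at a = 0.8: Pab(L + b)/(6LEI) = 60.83/EI
  at B: point load 79.2 at a = 0.8: Pab(L + a)/(6LEI) = 40.55/EI
  at A: point load 24 at a = 1.2: Pab(L + b)/(6LEI) = 22.85/EI
  at B: point load 24 at a = 1.2: Pab(L + a)/(6LEI) = 17.47/EI
  θ_A0 = 83.67/EI,  θ_B0 = 58.02/EI
Flexibility coefficients: a unit moment at one end gives L/(3EI) there and L/(6EI) at the far end, so f₁₁ = f₂₂ = 1.333/EI and f₁₂ = f₂₁ = 0.6667/EI.
Compatibility — zero rotation at each built-in end:
  1.333 M_A + 0.6667 M_B = 83.67
  0.6667 M_A + 1.333 M_B = 58.02
Solving the pair gives M_A = 54.66 kN·m and M_B = 16.19 kN·m (hogging).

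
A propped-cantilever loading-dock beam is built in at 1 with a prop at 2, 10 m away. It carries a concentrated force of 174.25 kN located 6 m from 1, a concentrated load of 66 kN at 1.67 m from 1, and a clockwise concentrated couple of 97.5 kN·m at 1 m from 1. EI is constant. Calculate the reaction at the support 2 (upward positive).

R_2 = 80.66 kN

Choose R_2 as the redundant. The primary structure is the cantilever fixed at 1.
Deflection at 2 on the released cantilever, summing each load's contribution:
  point load 174.25 at a = 6: Pa²(3L − a)/(6EI) = 25092/EI
  point load 66 at a = 1.67: Pa²(3L − a)/(6EI) = 869.1/EI
  clockwise couple 97.5 at a = 1: M₀a(2L − a)/(2EI) = 926.2/EI
  δ_0 = 26887/EI
Flexibility coefficient — unit upward force at 2: δ_{22} = L³/(3EI) = 333.3/EI.
Compatibility at 2: δ_0 − R_2·δ_{22} = 0, so R_2 = 26887/333.3 = 80.66 kN.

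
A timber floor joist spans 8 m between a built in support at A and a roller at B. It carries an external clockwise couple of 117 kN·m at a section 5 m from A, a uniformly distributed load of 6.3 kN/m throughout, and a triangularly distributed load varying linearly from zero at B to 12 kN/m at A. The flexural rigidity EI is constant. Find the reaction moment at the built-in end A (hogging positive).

M_A = 67.78 kN·m

Release the roller at B. Primary structure: cantilever fixed at A.
Free-end deflection of the primary structure under the applied loading (downward +):
  clockwise couple 117 at a = 5: M₀a(2L − a)/(2EI) = 3218/EI
  UDL 6.3: wL⁴/(8EI) = 3226/EI
  triangular load, peak 12 at the fixed end: w₀L⁴/(30EI) = 1638/EI
  δ_0 = 8082/EI
Tip deflection under a unit load at B: L³/(3EI) = 170.7/EI.
The prop prevents deflection at B: R_B = δ_0/δ_{BB} = 8082/170.7 = 47.35 kN.
Moment equilibrium about A: M_A = Σ(load moments about A) − R_B·L = 446.6 − 47.35×8 = 67.78 kN·m.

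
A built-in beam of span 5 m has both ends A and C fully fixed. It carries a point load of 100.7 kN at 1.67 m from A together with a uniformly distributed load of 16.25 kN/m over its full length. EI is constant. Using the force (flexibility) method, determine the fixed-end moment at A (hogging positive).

M_A = 108.4 kN·m

Take the two fixed-end moments M_A, M_C as redundants; the released structure is the simple span AC.
On the primary (simply-supported) span, the end slopes from the loading are:
  at A: point load 100.7 at a = 1.67: Pab(L + b)/(6LEI) = 155.5/EI
  at C: point load 100.7 at a = 1.67: Pab(L + a)/(6LEI) = 124.5/EI
  at A: UDL 16.25: wL³/(24EI) = 84.64/EI
  at C: UDL 16.25: wL³/(24EI) = 84.64/EI
  θ_A0 = 240.1/EI,  θ_C0 = 209.1/EI
Flexibility coefficients: a unit moment at one end gives L/(3EI) there and L/(6EI) at the far end, so f₁₁ = f₂₂ = 1.667/EI and f₁₂ = f₂₁ = 0.8333/EI.
Compatibility — zero rotation at each built-in end:
  1.667 M_A + 0.8333 M_C = 240.1
  0.8333 M_A + 1.667 M_C = 209.1
Solving the pair gives M_A = 108.4 kN·m and M_C = 71.26 kN·m (hogging).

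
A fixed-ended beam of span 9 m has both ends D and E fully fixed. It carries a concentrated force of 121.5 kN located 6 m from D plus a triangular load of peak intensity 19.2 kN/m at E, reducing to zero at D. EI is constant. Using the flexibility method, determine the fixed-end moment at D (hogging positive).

M_D = 132.8 kN·m

Take the two fixed-end moments M_D, M_E as redundants; the released structure is the simple span DE.
On the primary (simply-supported) span, the end slopes from the loading are:
  at D: point load 121.5 at a = 6: Pab(L + b)/(6LEI) = 486/EI
  at E: point load 121.5 at a = 6: Pab(L + a)/(6LEI) = 607.5/EI
  at D: triangular load, peak 19.2: 7w₀L³/(360EI) = 272.2/EI
  at E: triangular load, peak 19.2: w₀L³/(45EI) = 311/EI
  θ_D0 = 758.2/EI,  θ_E0 = 918.5/EI
Flexibility coefficients: a unit moment at one end gives L/(3EI) there and L/(6EI) at the far end, so f₁₁ = f₂₂ = 3/EI and f₁₂ = f₂₁ = 1.5/EI.
Compatibility — zero rotation at each built-in end:
  3 M_D + 1.5 M_E = 758.2
  1.5 M_D + 3 M_E = 918.5
Solving the pair gives M_D = 132.8 kN·m and M_E = 239.8 kN·m (hogging).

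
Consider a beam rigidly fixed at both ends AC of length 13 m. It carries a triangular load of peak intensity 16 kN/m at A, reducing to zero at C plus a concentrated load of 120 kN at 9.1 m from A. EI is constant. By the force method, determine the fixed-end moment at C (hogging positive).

Release both end moments; the primary structure is a simply-supported span AC with redundants M_A and M_C.
Simple-span end rotations at A and C under the given loads:
  at A: triangular load, peak 16: w₀L³/(45EI) = 781.2/EI
  at C: triangular load, peak 16: 7w₀L³/(360EI) = 683.5/EI
  at A: point load 120 at a = 9.1: Pab(L + b)/(6LEI) = 922.7/EI
  at C: point load 120 at a = 9.1: Pab(L + a)/(6LEI) = 1207/EI
  θ_A0 = 1704/EI,  θ_C0 = 1890/EI
Flexibility coefficients: a unit moment at one end gives L/(3EI) there and L/(6EI) at the far end, so f₁₁ = f₂₂ = 4.333/EI and f₁₂ = f₂₁ = 2.167/EI.
Compatibility — zero rotation at each built-in end:
  4.333 M_A + 2.167 M_C = 1704
  2.167 M_A + 4.333 M_C = 1890
Solving the pair gives M_A = 233.5 kN·m and M_C = 319.5 kN·m (hogging).

M_C = 319.5 kN·m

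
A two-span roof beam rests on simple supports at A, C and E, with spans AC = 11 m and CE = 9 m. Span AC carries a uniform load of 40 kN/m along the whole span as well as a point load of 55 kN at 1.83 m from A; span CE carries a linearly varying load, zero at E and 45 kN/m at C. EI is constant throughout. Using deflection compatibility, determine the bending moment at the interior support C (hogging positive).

Take M_C as the redundant. Released structure: two simple spans AC and CE with a hinge at C.
Rotations at C on the released spans (each span's end-slope, ×1/EI):
  span AC: UDL 40: wL³/(24EI) = 2218/EI
  span AC: point load 55 at a = 1.83: Pab(L + a)/(6LEI) = 179.4/EI
  span CE: triangular load, peak 45: w₀L³/(45EI) = 729/EI
  relative rotation θ_0 = (2398 + 729)/EI = 3127/EI
A unit hogging moment at C produces rotation L₁/(3EI) + L₂/(3EI) = 6.667/EI.
Slope continuity at C: θ_0 = M_C·6.667/EI, so M_C = 3127/6.667 = 469 kN·m (hogging).

M_C = 469 kN·m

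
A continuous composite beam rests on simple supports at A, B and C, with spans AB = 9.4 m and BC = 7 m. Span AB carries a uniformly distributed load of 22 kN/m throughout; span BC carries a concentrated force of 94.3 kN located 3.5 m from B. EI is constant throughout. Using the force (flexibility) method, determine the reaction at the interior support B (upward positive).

Take M_B as the redundant. Released structure: two simple spans AB and BC with a hinge at B.
Rotations at B on the released spans (each span's end-slope, ×1/EI):
  span AB: UDL 22: wL³/(24EI) = 761.4/EI
  span BC: point load 94.3 at a = 3.5: Pab(L + b)/(6LEI) = 288.8/EI
  relative rotation θ_0 = (761.4 + 288.8)/EI = 1050/EI
A unit hogging moment at B produces rotation L₁/(3EI) + L₂/(3EI) = 5.467/EI.
Slope continuity at B: θ_0 = M_B·5.467/EI, so M_B = 1050/5.467 = 192.1 kN·m (hogging).
Span AB, ΣM about A with M_B applied at B: R_B^{AB}·9.4 = 972 + 192.1, so R_B^{AB} = 123.8 kN and R_A = 206.8 − 123.8 = 82.96 kN.
Span BC, ΣM about C: R_B^{BC}·7 = 330.1 + 192.1, so R_B^{BC} = 74.59 kN and R_C = 94.3 − 74.59 = 19.71 kN.
R_B = 123.8 + 74.59 = 198.4 kN.

R_B = 198.4 kN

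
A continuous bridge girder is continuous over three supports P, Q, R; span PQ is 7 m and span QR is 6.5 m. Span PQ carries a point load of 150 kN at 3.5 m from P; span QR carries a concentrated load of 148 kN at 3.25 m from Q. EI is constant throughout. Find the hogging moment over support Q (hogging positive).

Take M_Q as the redundant. Released structure: two simple spans PQ and QR with a hinge at Q.
Rotations at Q on the released spans (each span's end-slope, ×1/EI):
  span PQ: point load 150 at a = 3.5: Pab(L + a)/(6LEI) = 459.4/EI
  span QR: point load 148 at a = 3.25: Pab(L + b)/(6LEI) = 390.8/EI
  relative rotation θ_0 = (459.4 + 390.8)/EI = 850.2/EI
A unit hogging moment at Q produces rotation L₁/(3EI) + L₂/(3EI) = 4.5/EI.
Slope continuity at Q: θ_0 = M_Q·4.5/EI, so M_Q = 850.2/4.5 = 188.9 kN·m (hogging).

M_Q = 188.9 kN·m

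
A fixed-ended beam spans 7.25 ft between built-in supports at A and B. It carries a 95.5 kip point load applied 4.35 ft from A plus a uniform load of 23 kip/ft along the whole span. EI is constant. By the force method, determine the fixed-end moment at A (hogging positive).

M_A = 167.2 kip·ft

Take the two fixed-end moments M_A, M_B as redundants; the released structure is the simple span AB.
Simple-span end rotations at A and B under the given loads:
  at A: point load 95.5 at a = 4.35: Pab(L + b)/(6LEI) = 281.1/EI
  at B: point load 95.5 at a = 4.35: Pab(L + a)/(6LEI) = 321.3/EI
  at A: UDL 23: wL³/(24EI) = 365.2/EI
  at B: UDL 23: wL³/(24EI) = 365.2/EI
  θ_A0 = 646.3/EI,  θ_B0 = 686.5/EI
Flexibility coefficients: a unit moment at one end gives L/(3EI) there and L/(6EI) at the far end, so f₁₁ = f₂₂ = 2.417/EI and f₁₂ = f₂₁ = 1.208/EI.
Compatibility — zero rotation at each built-in end:
  2.417 M_A + 1.208 M_B = 646.3
  1.208 M_A + 2.417 M_B = 686.5
Solving the pair gives M_A = 167.2 kip·ft and M_B = 200.4 kip·ft (hogging).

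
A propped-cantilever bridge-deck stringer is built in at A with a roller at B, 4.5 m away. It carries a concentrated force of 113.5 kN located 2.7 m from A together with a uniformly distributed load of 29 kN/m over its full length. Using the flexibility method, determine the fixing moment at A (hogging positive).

M_A = 159.2 kN·m

Choose R_B as the redundant. The primary structure is the cantilever fixed at A.
Free-end deflection of the primary structure under the applied loading (downward +):
  point load 113.5 at a = 2.7: Pa²(3L − a)/(6EI) = 1489/EI
  UDL 29: wL⁴/(8EI) = 1486/EI
  δ_0 = 2976/EI
Tip deflection under a unit load at B: L³/(3EI) = 30.38/EI.
Compatibility at B: δ_0 − R_B·δ_{BB} = 0, so R_B = 2976/30.38 = 97.97 kN.
Moment equilibrium about A: M_A = Σ(load moments about A) − R_B·L = 600.1 − 97.97×4.5 = 159.2 kN·m.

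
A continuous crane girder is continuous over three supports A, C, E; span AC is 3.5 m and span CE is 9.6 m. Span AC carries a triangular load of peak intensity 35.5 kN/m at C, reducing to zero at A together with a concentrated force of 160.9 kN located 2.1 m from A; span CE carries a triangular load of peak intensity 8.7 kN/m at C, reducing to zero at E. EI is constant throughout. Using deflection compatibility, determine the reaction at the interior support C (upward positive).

R_C = 195.4 kN

Insert a hinge at C; M_C is the redundant, and each span becomes simply supported.
Discontinuity in slope at C on the released structure — sum the simple-span end rotations:
  span AC: triangular load, peak 35.5: w₀L³/(45EI) = 33.82/EI
  span AC: point load 160.9 at a = 2.1: Pab(L + a)/(6LEI) = 126.1/EI
  span CE: triangular load, peak 8.7: w₀L³/(45EI) = 171/EI
  relative rotation θ_0 = (160 + 171)/EI = 331/EI
A unit hogging moment at C produces rotation L₁/(3EI) + L₂/(3EI) = 4.367/EI.
Slope continuity at C: θ_0 = M_C·4.367/EI, so M_C = 331/4.367 = 75.81 kN·m (hogging).
Span AC, ΣM about A with M_C applied at C: R_C^{AC}·3.5 = 482.8 + 75.81, so R_C^{AC} = 159.6 kN and R_A = 223 − 159.6 = 63.41 kN.
Span CE, ΣM about E: R_C^{CE}·9.6 = 267.3 + 75.81, so R_C^{CE} = 35.74 kN and R_E = 41.76 − 35.74 = 6.024 kN.
R_C = 159.6 + 35.74 = 195.4 kN.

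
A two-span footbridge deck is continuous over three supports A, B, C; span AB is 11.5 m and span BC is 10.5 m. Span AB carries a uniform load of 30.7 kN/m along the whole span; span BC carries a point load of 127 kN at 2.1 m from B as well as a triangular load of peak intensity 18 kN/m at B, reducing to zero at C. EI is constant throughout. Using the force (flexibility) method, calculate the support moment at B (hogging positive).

M_B = 420.1 kN·m

Release continuity at B by inserting a hinge; the redundant is the internal moment M_B. The primary structure is two simply-supported spans AB and BC.
Rotations at B on the released spans (each span's end-slope, ×1/EI):
  span AB: UDL 30.7: wL³/(24EI) = 1945/EI
  span BC: point load 127 at a = 2.1: Pab(L + b)/(6LEI) = 672.1/EI
  span BC: triangular load, peak 18: w₀L³/(45EI) = 463.1/EI
  relative rotation θ_0 = (1945 + 1135)/EI = 3081/EI
A unit hogging moment at B produces rotation L₁/(3EI) + L₂/(3EI) = 7.333/EI.
Slope continuity at B: θ_0 = M_B·7.333/EI, so M_B = 3081/7.333 = 420.1 kN·m (hogging).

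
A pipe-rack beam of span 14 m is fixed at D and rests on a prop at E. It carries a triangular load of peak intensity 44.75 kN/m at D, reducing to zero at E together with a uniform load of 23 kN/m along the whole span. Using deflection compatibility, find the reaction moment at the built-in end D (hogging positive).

Release the roller at E. Primary structure: cantilever fixed at D.
Deflection at E on the released cantilever, summing each load's contribution:
  triangular load, peak 44.75 at the fixed end: w₀L⁴/(30EI) = 57304/EI
  UDL 23: wL⁴/(8EI) = 110446/EI
  δ_0 = 167750/EI
Tip deflection under a unit load at E: L³/(3EI) = 914.7/EI.
Compatibility at E: δ_0 − R_E·δ_{EE} = 0, so R_E = 167750/914.7 = 183.4 kN.
Moment equilibrium about D: M_D = Σ(load moments about D) − R_E·L = 3716 − 183.4×14 = 1148 kN·m.

M_D = 1148 kN·m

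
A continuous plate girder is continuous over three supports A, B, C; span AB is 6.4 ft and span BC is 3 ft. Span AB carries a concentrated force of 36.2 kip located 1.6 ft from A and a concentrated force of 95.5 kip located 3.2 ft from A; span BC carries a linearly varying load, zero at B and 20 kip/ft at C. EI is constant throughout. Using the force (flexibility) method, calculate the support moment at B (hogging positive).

M_B = 99.86 kip·ft

Release continuity at B by inserting a hinge; the redundant is the internal moment M_B. The primary structure is two simply-supported spans AB and BC.
Rotations at B on the released spans (each span's end-slope, ×1/EI):
  span AB: point load 36.2 at a = 1.6: Pab(L + a)/(6LEI) = 57.92/EI
  span AB: point load 95.5 at a = 3.2: Pab(L + a)/(6LEI) = 244.5/EI
  span BC: triangular load, peak 20: 7w₀L³/(360EI) = 10.5/EI
  relative rotation θ_0 = (302.4 + 10.5)/EI = 312.9/EI
A unit hogging moment at B produces rotation L₁/(3EI) + L₂/(3EI) = 3.133/EI.
Compatibility: M_B·(L₁+L₂)/(3EI) = θ_0, giving M_B = 99.86 kip·ft (hogging).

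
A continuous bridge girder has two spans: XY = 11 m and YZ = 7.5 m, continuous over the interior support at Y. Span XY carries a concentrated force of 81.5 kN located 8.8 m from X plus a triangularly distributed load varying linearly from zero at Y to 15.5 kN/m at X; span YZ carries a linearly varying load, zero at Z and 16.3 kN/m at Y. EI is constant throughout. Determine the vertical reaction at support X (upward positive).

R_X = 57.99 kN

Take M_Y as the redundant. Released structure: two simple spans XY and YZ with a hinge at Y.
Discontinuity in slope at Y on the released structure — sum the simple-span end rotations:
  span XY: point load 81.5 at a = 8.8: Pab(L + a)/(6LEI) = 473.4/EI
  span XY: triangular load, peak 15.5: 7w₀L³/(360EI) = 401.1/EI
  span YZ: triangular load, peak 16.3: w₀L³/(45EI) = 152.8/EI
  relative rotation θ_0 = (874.5 + 152.8)/EI = 1027/EI
A unit hogging moment at Y produces rotation L₁/(3EI) + L₂/(3EI) = 6.167/EI.
Slope continuity at Y: θ_0 = M_Y·6.167/EI, so M_Y = 1027/6.167 = 166.6 kN·m (hogging).
Span XY, ΣM about X with M_Y applied at Y: R_Y^{XY}·11 = 1030 + 166.6, so R_Y^{XY} = 108.8 kN and R_X = 166.8 − 108.8 = 57.99 kN.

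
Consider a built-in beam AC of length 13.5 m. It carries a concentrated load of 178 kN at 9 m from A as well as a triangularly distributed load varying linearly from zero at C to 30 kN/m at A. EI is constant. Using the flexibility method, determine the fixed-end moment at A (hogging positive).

M_A = 451.4 kN·m

Take the two fixed-end moments M_A, M_C as redundants; the released structure is the simple span AC.
End rotations of the released simple span under the applied load (×1/EI):
  at A: point load 178 at a = 9: Pab(L + b)/(6LEI) = 1602/EI
  at C: point load 178 at a = 9: Pab(L + a)/(6LEI) = 2002/EI
  at A: triangular load, peak 30: w₀L³/(45EI) = 1640/EI
  at C: triangular load, peak 30: 7w₀L³/(360EI) = 1435/EI
  θ_A0 = 3242/EI,  θ_C0 = 3438/EI
Flexibility coefficients: a unit moment at one end gives L/(3EI) there and L/(6EI) at the far end, so f₁₁ = f₂₂ = 4.5/EI and f₁₂ = f₂₁ = 2.25/EI.
Compatibility — zero rotation at each built-in end:
  4.5 M_A + 2.25 M_C = 3242
  2.25 M_A + 4.5 M_C = 3438
Solving the pair gives M_A = 451.4 kN·m and M_C = 538.2 kN·m (hogging).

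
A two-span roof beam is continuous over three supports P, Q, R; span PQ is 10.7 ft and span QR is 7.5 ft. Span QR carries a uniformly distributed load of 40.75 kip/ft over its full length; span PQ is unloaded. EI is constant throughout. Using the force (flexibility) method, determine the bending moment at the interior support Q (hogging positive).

M_Q = 118.1 kip·ft

Release continuity at Q by inserting a hinge; the redundant is the internal moment M_Q. The primary structure is two simply-supported spans PQ and QR.
End slopes at the hinge Q, treating each span as simply supported:
  span QR: UDL 40.75: wL³/(24EI) = 716.3/EI
  relative rotation θ_0 = (0 + 716.3)/EI = 716.3/EI
A unit hogging moment at Q produces rotation L₁/(3EI) + L₂/(3EI) = 6.067/EI.
Slope continuity at Q: θ_0 = M_Q·6.067/EI, so M_Q = 716.3/6.067 = 118.1 kip·ft (hogging).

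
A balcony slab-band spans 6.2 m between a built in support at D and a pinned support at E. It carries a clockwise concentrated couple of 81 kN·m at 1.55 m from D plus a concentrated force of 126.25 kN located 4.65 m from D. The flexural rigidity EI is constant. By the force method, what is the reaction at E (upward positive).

R_E = 88.47 kN

Remove the prop at E; the released (primary) structure is a cantilever built in at D.
Downward deflection at the released point E due to the loads:
  clockwise couple 81 at a = 1.55: M₀a(2L − a)/(2EI) = 681.1/EI
  point load 126.25 at a = 4.65: Pa²(3L − a)/(6EI) = 6347/EI
  δ_0 = 7028/EI
Flexibility coefficient — unit upward force at E: δ_{EE} = L³/(3EI) = 79.44/EI.
The prop prevents deflection at E: R_E = δ_0/δ_{EE} = 7028/79.44 = 88.47 kN.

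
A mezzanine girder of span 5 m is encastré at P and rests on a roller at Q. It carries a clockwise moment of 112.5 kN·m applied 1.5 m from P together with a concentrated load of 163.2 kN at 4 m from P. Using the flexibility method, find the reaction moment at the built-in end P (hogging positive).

M_P = 104.8 kN·m

Release the roller at Q. Primary structure: cantilever fixed at P.
Deflection at Q on the released cantilever, summing each load's contribution:
  clockwise couple 112.5 at a = 1.5: M₀a(2L − a)/(2EI) = 717.2/EI
  point load 163.2 at a = 4: Pa²(3L − a)/(6EI) = 4787/EI
  δ_0 = 5504/EI
Tip deflection under a unit load at Q: L³/(3EI) = 41.67/EI.
The prop prevents deflection at Q: R_Q = δ_0/δ_{QQ} = 5504/41.67 = 132.1 kN.
Moment equilibrium about P: M_P = Σ(load moments about P) − R_Q·L = 765.3 − 132.1×5 = 104.8 kN·m.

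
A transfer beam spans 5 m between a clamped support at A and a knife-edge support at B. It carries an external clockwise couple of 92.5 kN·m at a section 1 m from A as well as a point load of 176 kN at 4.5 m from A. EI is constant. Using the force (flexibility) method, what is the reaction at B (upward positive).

R_B = 159.7 kN

Take the reaction at B as the redundant and release it; the primary structure is a cantilever fixed at A.
Deflection at B on the released cantilever, summing each load's contribution:
  clockwise couple 92.5 at a = 1: M₀a(2L − a)/(2EI) = 416.2/EI
  point load 176 at a = 4.5: Pa²(3L − a)/(6EI) = 6237/EI
  δ_0 = 6653/EI
Tip deflection under a unit load at B: L³/(3EI) = 41.67/EI.
The prop prevents deflection at B: R_B = δ_0/δ_{BB} = 6653/41.67 = 159.7 kN.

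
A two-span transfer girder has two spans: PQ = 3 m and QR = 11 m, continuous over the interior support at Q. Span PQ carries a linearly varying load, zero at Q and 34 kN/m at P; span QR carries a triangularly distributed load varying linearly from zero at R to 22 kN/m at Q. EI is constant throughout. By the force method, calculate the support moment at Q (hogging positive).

M_Q = 143.3 kN·m

Take M_Q as the redundant. Released structure: two simple spans PQ and QR with a hinge at Q.
Rotations at Q on the released spans (each span's end-slope, ×1/EI):
  span PQ: triangular load, peak 34: 7w₀L³/(360EI) = 17.85/EI
  span QR: triangular load, peak 22: w₀L³/(45EI) = 650.7/EI
  relative rotation θ_0 = (17.85 + 650.7)/EI = 668.6/EI
A unit hogging moment at Q produces rotation L₁/(3EI) + L₂/(3EI) = 4.667/EI.
Slope continuity at Q: θ_0 = M_Q·4.667/EI, so M_Q = 668.6/4.667 = 143.3 kN·m (hogging).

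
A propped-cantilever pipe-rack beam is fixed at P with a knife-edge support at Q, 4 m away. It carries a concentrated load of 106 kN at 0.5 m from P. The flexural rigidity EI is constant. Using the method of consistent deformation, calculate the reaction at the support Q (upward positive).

R_Q = 2.381 kN

Choose R_Q as the redundant. The primary structure is the cantilever fixed at P.
Free-end deflection of the primary structure under the applied loading (downward +):
  point load 106 at a = 0.5: Pa²(3L − a)/(6EI) = 50.79/EI
Tip deflection under a unit load at Q: L³/(3EI) = 21.33/EI.
The prop prevents deflection at Q: R_Q = δ_0/δ_{QQ} = 50.79/21.33 = 2.381 kN.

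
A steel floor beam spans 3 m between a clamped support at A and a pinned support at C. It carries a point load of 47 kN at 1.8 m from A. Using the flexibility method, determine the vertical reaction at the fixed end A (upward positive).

Remove the prop at C; the released (primary) structure is a cantilever built in at A.
Free-end deflection of the primary structure under the applied loading (downward +):
  point load 47 at a = 1.8: Pa²(3L − a)/(6EI) = 182.7/EI
Flexibility coefficient — unit upward force at C: δ_{CC} = L³/(3EI) = 9/EI.
The prop prevents deflection at C: R_C = δ_0/δ_{CC} = 182.7/9 = 20.3 kN.
Vertical equilibrium: R_A = ΣP − R_C = 47 − 20.3 = 26.7 kN.

R_A = 26.7 kN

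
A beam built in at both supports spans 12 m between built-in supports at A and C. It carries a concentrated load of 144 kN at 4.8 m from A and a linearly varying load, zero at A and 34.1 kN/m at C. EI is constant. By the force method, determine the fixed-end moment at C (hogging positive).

Take the two fixed-end moments M_A, M_C as redundants; the released structure is the simple span AC.
On the primary (simply-supported) span, the end slopes from the loading are:
  at A: point load 144 at a = 4.8: Pab(L + b)/(6LEI) = 1327/EI
  at C: point load 144 at a = 4.8: Pab(L + a)/(6LEI) = 1161/EI
  at A: triangular load, peak 34.1: 7w₀L³/(360EI) = 1146/EI
  at C: triangular load, peak 34.1: w₀L³/(45EI) = 1309/EI
  θ_A0 = 2473/EI,  θ_C0 = 2471/EI
Flexibility coefficients: a unit moment at one end gives L/(3EI) there and L/(6EI) at the far end, so f₁₁ = f₂₂ = 4/EI and f₁₂ = f₂₁ = 2/EI.
Compatibility — zero rotation at each built-in end:
  4 M_A + 2 M_C = 2473
  2 M_A + 4 M_C = 2471
Solving the pair gives M_A = 412.5 kN·m and M_C = 411.4 kN·m (hogging).

M_C = 411.4 kN·m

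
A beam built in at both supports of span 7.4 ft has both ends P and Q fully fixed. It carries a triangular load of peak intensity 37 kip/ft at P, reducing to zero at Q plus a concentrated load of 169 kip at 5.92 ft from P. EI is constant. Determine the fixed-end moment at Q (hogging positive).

M_Q = 227.6 kip·ft

Take the two fixed-end moments M_P, M_Q as redundants; the released structure is the simple span PQ.
End rotations of the released simple span under the applied load (×1/EI):
  at P: triangular load, peak 37: w₀L³/(45EI) = 333.2/EI
  at Q: triangular load, peak 37: 7w₀L³/(360EI) = 291.5/EI
  at P: point load 169 at a = 5.92: Pab(L + b)/(6LEI) = 296.1/EI
  at Q: point load 169 at a = 5.92: Pab(L + a)/(6LEI) = 444.2/EI
  θ_P0 = 629.3/EI,  θ_Q0 = 735.7/EI
Flexibility coefficients: a unit moment at one end gives L/(3EI) there and L/(6EI) at the far end, so f₁₁ = f₂₂ = 2.467/EI and f₁₂ = f₂₁ = 1.233/EI.
Compatibility — zero rotation at each built-in end:
  2.467 M_P + 1.233 M_Q = 629.3
  1.233 M_P + 2.467 M_Q = 735.7
Solving the pair gives M_P = 141.3 kip·ft and M_Q = 227.6 kip·ft (hogging).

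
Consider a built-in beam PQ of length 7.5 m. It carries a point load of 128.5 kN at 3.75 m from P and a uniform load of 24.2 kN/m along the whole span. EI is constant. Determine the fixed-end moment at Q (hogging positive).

Take the two fixed-end moments M_P, M_Q as redundants; the released structure is the simple span PQ.
On the primary (simply-supported) span, the end slopes from the loading are:
  at P: point load 128.5 at a = 3.75: Pab(L + b)/(6LEI) = 451.8/EI
  at Q: point load 128.5 at a = 3.75: Pab(L + a)/(6LEI) = 451.8/EI
  at P: UDL 24.2: wL³/(24EI) = 425.4/EI
  at Q: UDL 24.2: wL³/(24EI) = 425.4/EI
  θ_P0 = 877.1/EI,  θ_Q0 = 877.1/EI
Flexibility coefficients: a unit moment at one end gives L/(3EI) there and L/(6EI) at the far end, so f₁₁ = f₂₂ = 2.5/EI and f₁₂ = f₂₁ = 1.25/EI.
Compatibility — zero rotation at each built-in end:
  2.5 M_P + 1.25 M_Q = 877.1
  1.25 M_P + 2.5 M_Q = 877.1
Solving the pair gives M_P = 233.9 kN·m and M_Q = 233.9 kN·m (hogging).

M_Q = 233.9 kN·m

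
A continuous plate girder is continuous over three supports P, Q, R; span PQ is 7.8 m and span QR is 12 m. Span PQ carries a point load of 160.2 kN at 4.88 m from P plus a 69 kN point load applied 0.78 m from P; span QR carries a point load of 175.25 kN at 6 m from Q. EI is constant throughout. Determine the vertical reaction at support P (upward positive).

Insert a hinge at Q; M_Q is the redundant, and each span becomes simply supported.
End slopes at the hinge Q, treating each span as simply supported:
  span PQ: point load 160.2 at a = 4.88: Pab(L + a)/(6LEI) = 618.5/EI
  span PQ: point load 69 at a = 0.78: Pab(L + a)/(6LEI) = 69.27/EI
  span QR: point load 175.25 at a = 6: Pab(L + b)/(6LEI) = 1577/EI
  relative rotation θ_0 = (687.8 + 1577)/EI = 2265/EI
A unit hogging moment at Q produces rotation L₁/(3EI) + L₂/(3EI) = 6.6/EI.
Slope continuity at Q: θ_0 = M_Q·6.6/EI, so M_Q = 2265/6.6 = 343.2 kN·m (hogging).
Span PQ, ΣM about P with M_Q applied at Q: R_Q^{PQ}·7.8 = 835.6 + 343.2, so R_Q^{PQ} = 151.1 kN and R_P = 229.2 − 151.1 = 78.07 kN.

R_P = 78.07 kN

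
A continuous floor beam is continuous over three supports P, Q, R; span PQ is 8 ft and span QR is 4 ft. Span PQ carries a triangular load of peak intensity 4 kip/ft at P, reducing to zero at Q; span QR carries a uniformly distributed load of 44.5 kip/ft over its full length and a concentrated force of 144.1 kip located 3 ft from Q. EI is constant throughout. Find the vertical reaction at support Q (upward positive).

R_Q = 153.7 kip

Insert a hinge at Q; M_Q is the redundant, and each span becomes simply supported.
Discontinuity in slope at Q on the released structure — sum the simple-span end rotations:
  span PQ: triangular load, peak 4: 7w₀L³/(360EI) = 39.82/EI
  span QR: UDL 44.5: wL³/(24EI) = 118.7/EI
  span QR: point load 144.1 at a = 3: Pab(L + b)/(6LEI) = 90.06/EI
  relative rotation θ_0 = (39.82 + 208.7)/EI = 248.6/EI
A unit hogging moment at Q produces rotation L₁/(3EI) + L₂/(3EI) = 4/EI.
Compatibility: M_Q·(L₁+L₂)/(3EI) = θ_0, giving M_Q = 62.14 kip·ft (hogging).
Span PQ, ΣM about P with M_Q applied at Q: R_Q^{PQ}·8 = 42.67 + 62.14, so R_Q^{PQ} = 13.1 kip and R_P = 16 − 13.1 = 2.899 kip.
Span QR, ΣM about R: R_Q^{QR}·4 = 500.1 + 62.14, so R_Q^{QR} = 140.6 kip and R_R = 322.1 − 140.6 = 181.5 kip.
R_Q = 13.1 + 140.6 = 153.7 kip.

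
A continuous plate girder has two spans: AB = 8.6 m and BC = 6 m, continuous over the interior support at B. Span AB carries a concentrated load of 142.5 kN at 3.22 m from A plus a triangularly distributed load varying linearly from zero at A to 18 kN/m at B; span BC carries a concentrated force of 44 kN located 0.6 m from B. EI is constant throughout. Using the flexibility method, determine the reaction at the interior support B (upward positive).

Release continuity at B by inserting a hinge; the redundant is the internal moment M_B. The primary structure is two simply-supported spans AB and BC.
Rotations at B on the released spans (each span's end-slope, ×1/EI):
  span AB: point load 142.5 at a = 3.22: Pab(L + a)/(6LEI) = 565.5/EI
  span AB: triangular load, peak 18: w₀L³/(45EI) = 254.4/EI
  span BC: point load 44 at a = 0.6: Pab(L + b)/(6LEI) = 45.14/EI
  relative rotation θ_0 = (819.9 + 45.14)/EI = 865.1/EI
A unit hogging moment at B produces rotation L₁/(3EI) + L₂/(3EI) = 4.867/EI.
Slope continuity at B: θ_0 = M_B·4.867/EI, so M_B = 865.1/4.867 = 177.8 kN·m (hogging).
Span AB, ΣM about A with M_B applied at B: R_B^{AB}·8.6 = 902.6 + 177.8, so R_B^{AB} = 125.6 kN and R_A = 219.9 − 125.6 = 94.28 kN.
Span BC, ΣM about C: R_B^{BC}·6 = 237.6 + 177.8, so R_B^{BC} = 69.23 kN and R_C = 44 − 69.23 = -25.23 kN.
R_B = 125.6 + 69.23 = 194.8 kN.

R_B = 194.8 kN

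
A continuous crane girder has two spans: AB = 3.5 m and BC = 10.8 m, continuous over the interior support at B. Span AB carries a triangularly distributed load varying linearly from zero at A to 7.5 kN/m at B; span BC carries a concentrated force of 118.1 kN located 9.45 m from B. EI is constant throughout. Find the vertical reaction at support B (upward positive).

R_B = 46.5 kN

Insert a hinge at B; M_B is the redundant, and each span becomes simply supported.
End slopes at the hinge B, treating each span as simply supported:
  span AB: triangular load, peak 7.5: w₀L³/(45EI) = 7.146/EI
  span BC: point load 118.1 at a = 9.45: Pab(L + b)/(6LEI) = 282.5/EI
  relative rotation θ_0 = (7.146 + 282.5)/EI = 289.6/EI
A unit hogging moment at B produces rotation L₁/(3EI) + L₂/(3EI) = 4.767/EI.
Slope continuity at B: θ_0 = M_B·4.767/EI, so M_B = 289.6/4.767 = 60.76 kN·m (hogging).
Span AB, ΣM about A with M_B applied at B: R_B^{AB}·3.5 = 30.62 + 60.76, so R_B^{AB} = 26.11 kN and R_A = 13.12 − 26.11 = -12.99 kN.
Span BC, ΣM about C: R_B^{BC}·10.8 = 159.4 + 60.76, so R_B^{BC} = 20.39 kN and R_C = 118.1 − 20.39 = 97.71 kN.
R_B = 26.11 + 20.39 = 46.5 kN.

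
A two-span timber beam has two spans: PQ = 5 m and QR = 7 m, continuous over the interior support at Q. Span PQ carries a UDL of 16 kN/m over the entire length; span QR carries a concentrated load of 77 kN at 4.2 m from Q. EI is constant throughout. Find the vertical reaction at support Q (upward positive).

Release continuity at Q by inserting a hinge; the redundant is the internal moment M_Q. The primary structure is two simply-supported spans PQ and QR.
Discontinuity in slope at Q on the released structure — sum the simple-span end rotations:
  span PQ: UDL 16: wL³/(24EI) = 83.33/EI
  span QR: point load 77 at a = 4.2: Pab(L + b)/(6LEI) = 211.3/EI
  relative rotation θ_0 = (83.33 + 211.3)/EI = 294.6/EI
A unit hogging moment at Q produces rotation L₁/(3EI) + L₂/(3EI) = 4/EI.
Slope continuity at Q: θ_0 = M_Q·4/EI, so M_Q = 294.6/4 = 73.66 kN·m (hogging).
Span PQ, ΣM about P with M_Q applied at Q: R_Q^{PQ}·5 = 200 + 73.66, so R_Q^{PQ} = 54.73 kN and R_P = 80 − 54.73 = 25.27 kN.
Span QR, ΣM about R: R_Q^{QR}·7 = 215.6 + 73.66, so R_Q^{QR} = 41.32 kN and R_R = 77 − 41.32 = 35.68 kN.
R_Q = 54.73 + 41.32 = 96.05 kN.

R_Q = 96.05 kN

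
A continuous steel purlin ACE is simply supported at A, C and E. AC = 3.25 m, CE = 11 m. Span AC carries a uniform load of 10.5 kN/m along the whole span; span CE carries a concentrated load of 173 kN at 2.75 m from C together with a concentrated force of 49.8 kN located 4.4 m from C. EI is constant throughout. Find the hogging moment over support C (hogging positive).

Insert a hinge at C; M_C is the redundant, and each span becomes simply supported.
Rotations at C on the released spans (each span's end-slope, ×1/EI):
  span AC: UDL 10.5: wL³/(24EI) = 15.02/EI
  span CE: point load 173 at a = 2.75: Pab(L + b)/(6LEI) = 1145/EI
  span CE: point load 49.8 at a = 4.4: Pab(L + b)/(6LEI) = 385.7/EI
  relative rotation θ_0 = (15.02 + 1530)/EI = 1545/EI
A unit hogging moment at C produces rotation L₁/(3EI) + L₂/(3EI) = 4.75/EI.
Slope continuity at C: θ_0 = M_C·4.75/EI, so M_C = 1545/4.75 = 325.4 kN·m (hogging).

M_C = 325.4 kN·m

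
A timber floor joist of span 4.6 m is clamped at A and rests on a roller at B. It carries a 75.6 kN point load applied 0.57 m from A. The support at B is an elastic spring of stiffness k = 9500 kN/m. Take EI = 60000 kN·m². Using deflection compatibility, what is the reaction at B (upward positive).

Remove the prop at B; the released (primary) structure is a cantilever built in at A.
Primary-structure tip deflection at B by superposition:
  point load 75.6 at a = 0.57: Pa²(3L − a)/(6EI) = 54.16/EI
Tip deflection under a unit load at B: L³/(3EI) = 32.45/EI.
With EI = 60000 kN·m²: δ_0 = 0.000903 m and δ_{BB} = 0.000541 m/kN.
Compatibility — the spring shortens by R_B/k under the reaction it provides: δ_0 − R_B·δ_{BB} = R_B/k. With 1/k = 0.000105 m/kN, R_B = δ_0 / (δ_{BB} + 1/k) = 0.000903 / (0.000541 + 0.000105) = 1.397 kN.

R_B = 1.397 kN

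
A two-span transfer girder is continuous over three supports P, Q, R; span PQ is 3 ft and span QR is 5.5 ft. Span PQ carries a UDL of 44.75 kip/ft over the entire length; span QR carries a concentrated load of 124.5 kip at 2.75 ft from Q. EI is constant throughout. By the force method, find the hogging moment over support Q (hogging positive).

Take M_Q as the redundant. Released structure: two simple spans PQ and QR with a hinge at Q.
End slopes at the hinge Q, treating each span as simply supported:
  span PQ: UDL 44.75: wL³/(24EI) = 50.34/EI
  span QR: point load 124.5 at a = 2.75: Pab(L + b)/(6LEI) = 235.4/EI
  relative rotation θ_0 = (50.34 + 235.4)/EI = 285.7/EI
A unit hogging moment at Q produces rotation L₁/(3EI) + L₂/(3EI) = 2.833/EI.
Compatibility: M_Q·(L₁+L₂)/(3EI) = θ_0, giving M_Q = 100.8 kip·ft (hogging).

M_Q = 100.8 kip·ft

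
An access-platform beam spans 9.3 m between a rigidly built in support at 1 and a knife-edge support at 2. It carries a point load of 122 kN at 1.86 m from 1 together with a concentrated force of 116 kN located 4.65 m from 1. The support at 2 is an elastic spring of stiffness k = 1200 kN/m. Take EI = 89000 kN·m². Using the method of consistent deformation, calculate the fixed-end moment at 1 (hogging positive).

M_1 = 452.5 kN·m

Take the reaction at 2 as the redundant and release it; the primary structure is a cantilever fixed at 1.
Deflection at 2 on the released cantilever, summing each load's contribution:
  point load 122 at a = 1.86: Pa²(3L − a)/(6EI) = 1832/EI
  point load 116 at a = 4.65: Pa²(3L − a)/(6EI) = 9719/EI
  δ_0 = 11551/EI
Flexibility coefficient — unit upward force at 2: δ_{22} = L³/(3EI) = 268.1/EI.
With EI = 89000 kN·m²: δ_0 = 0.12979 m and δ_{22} = 0.003013 m/kN.
Compatibility — the spring shortens by R_2/k under the reaction it provides: δ_0 − R_2·δ_{22} = R_2/k. With 1/k = 0.000833 m/kN, R_2 = δ_0 / (δ_{22} + 1/k) = 0.12979 / (0.003013 + 0.000833) = 33.75 kN.
Moment equilibrium about 1: M_1 = Σ(load moments about 1) − R_2·L = 766.3 − 33.75×9.3 = 452.5 kN·m.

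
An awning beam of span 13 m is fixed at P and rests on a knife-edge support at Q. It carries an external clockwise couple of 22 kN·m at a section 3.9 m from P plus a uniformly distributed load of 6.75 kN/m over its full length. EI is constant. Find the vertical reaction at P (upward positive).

Choose R_Q as the redundant. The primary structure is the cantilever fixed at P.
Primary-structure tip deflection at Q by superposition:
  clockwise couple 22 at a = 3.9: M₀a(2L − a)/(2EI) = 948.1/EI
  UDL 6.75: wL⁴/(8EI) = 24098/EI
  δ_0 = 25046/EI
Tip deflection under a unit load at Q: L³/(3EI) = 732.3/EI.
The prop prevents deflection at Q: R_Q = δ_0/δ_{QQ} = 25046/732.3 = 34.2 kN.
Vertical equilibrium: R_P = ΣP − R_Q = 87.75 − 34.2 = 53.55 kN.

R_P = 53.55 kN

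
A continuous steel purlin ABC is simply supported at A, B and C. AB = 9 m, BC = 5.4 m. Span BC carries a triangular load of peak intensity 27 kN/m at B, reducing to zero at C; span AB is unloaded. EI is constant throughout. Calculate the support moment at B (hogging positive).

Insert a hinge at B; M_B is the redundant, and each span becomes simply supported.
End slopes at the hinge B, treating each span as simply supported:
  span BC: triangular load, peak 27: w₀L³/(45EI) = 94.48/EI
  relative rotation θ_0 = (0 + 94.48)/EI = 94.48/EI
A unit hogging moment at B produces rotation L₁/(3EI) + L₂/(3EI) = 4.8/EI.
Slope continuity at B: θ_0 = M_B·4.8/EI, so M_B = 94.48/4.8 = 19.68 kN·m (hogging).

M_B = 19.68 kN·m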